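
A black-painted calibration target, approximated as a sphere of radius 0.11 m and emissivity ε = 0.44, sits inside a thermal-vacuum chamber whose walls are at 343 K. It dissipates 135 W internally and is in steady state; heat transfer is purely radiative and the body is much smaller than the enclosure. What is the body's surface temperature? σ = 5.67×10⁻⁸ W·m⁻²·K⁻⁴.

For a small grey body in a large enclosure, net radiated power = εσA(T⁴ − T_w⁴).
Steady state: P = εσA(T⁴ − T_w⁴) with A = 4πr² = 0.1521 m².
T⁴ = P/(εσA) + T_w⁴ = 135/(0.44·5.67×10⁻⁸·0.1521) + (343)⁴
    = 3.559×10¹⁰ + 1.384×10¹⁰ = 4.943×10¹⁰ K⁴.

T ≈ 472 K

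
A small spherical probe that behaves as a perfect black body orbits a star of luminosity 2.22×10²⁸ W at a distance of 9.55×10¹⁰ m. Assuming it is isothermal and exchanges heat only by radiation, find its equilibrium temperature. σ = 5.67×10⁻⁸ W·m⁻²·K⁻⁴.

T ≈ 961 K

First find the stellar flux at distance d: S = L/(4πd²) = 2.22×10²⁸/(4π·(9.55×10¹⁰)²) = 1.937×10⁵ W/m².
For an isothermal sphere, absorbed (1−a)S·πr² = emitted σ·4πr²·T⁴, so T⁴ = (1−a)S/(4σ).
T⁴ = 1.00·1.937×10⁵/(4·5.67×10⁻⁸) = 8.541×10¹¹ K⁴.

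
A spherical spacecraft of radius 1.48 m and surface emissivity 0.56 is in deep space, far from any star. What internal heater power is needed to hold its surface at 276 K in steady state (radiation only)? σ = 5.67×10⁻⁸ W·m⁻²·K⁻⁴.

P = εσ·4πr²·T⁴.
4πr² = 27.53 m²; T⁴ = 5.803×10⁹ K⁴.
P = 0.56·5.67×10⁻⁸·27.53·5.803×10⁹.

P ≈ 5070 W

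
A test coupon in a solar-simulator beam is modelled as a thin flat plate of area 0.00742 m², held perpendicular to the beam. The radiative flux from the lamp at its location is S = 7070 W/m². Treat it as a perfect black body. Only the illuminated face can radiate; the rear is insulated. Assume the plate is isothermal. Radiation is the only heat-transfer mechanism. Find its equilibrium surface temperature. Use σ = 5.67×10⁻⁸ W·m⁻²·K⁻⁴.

At equilibrium, absorbed power = emitted power.
Absorbing cross-section = A = 0.007420 m²; emitting surface = A = 0.007420 m² (ratio 1).
S·A_cross = εσ·A_surf·T⁴  ⇒  T⁴ = S/(1σ).
T⁴ = 1.00·7070/(1·5.67×10⁻⁸) = 1.247×10¹¹ K⁴.
T = (1.247×10¹¹)^(1/4).

T ≈ 594 K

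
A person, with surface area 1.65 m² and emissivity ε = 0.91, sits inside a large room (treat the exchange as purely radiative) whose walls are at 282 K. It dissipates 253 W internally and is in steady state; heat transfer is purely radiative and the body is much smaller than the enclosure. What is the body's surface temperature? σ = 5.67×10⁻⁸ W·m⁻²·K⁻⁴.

T ≈ 311 K

For a small grey body in a large enclosure, net radiated power = εσA(T⁴ − T_w⁴).
Steady state: P = εσA(T⁴ − T_w⁴) with A = 1.65 m².
T⁴ = P/(εσA) + T_w⁴ = 253/(0.91·5.67×10⁻⁸·1.650) + (282)⁴
    = 2.972×10⁹ + 6.324×10⁹ = 9.296×10⁹ K⁴.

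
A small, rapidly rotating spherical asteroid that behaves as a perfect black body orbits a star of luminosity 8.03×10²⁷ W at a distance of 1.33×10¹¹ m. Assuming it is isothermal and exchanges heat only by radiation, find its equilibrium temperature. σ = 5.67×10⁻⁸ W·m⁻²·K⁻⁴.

First find the stellar flux at distance d: S = L/(4πd²) = 8.03×10²⁷/(4π·(1.33×10¹¹)²) = 36120 W/m².
For an isothermal sphere, absorbed (1−a)S·πr² = emitted σ·4πr²·T⁴, so T⁴ = (1−a)S/(4σ).
T⁴ = 1.00·36120/(4·5.67×10⁻⁸) = 1.593×10¹¹ K⁴.

T ≈ 632 K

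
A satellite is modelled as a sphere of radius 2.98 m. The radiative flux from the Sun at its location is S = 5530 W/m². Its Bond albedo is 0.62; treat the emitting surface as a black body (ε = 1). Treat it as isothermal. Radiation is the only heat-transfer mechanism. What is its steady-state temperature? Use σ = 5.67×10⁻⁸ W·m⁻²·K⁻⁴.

T ≈ 310 K

At equilibrium, absorbed power = emitted power.
Absorbing cross-section = πr² = 27.90 m²; emitting surface = 4πr² = 111.6 m² (ratio 4).
(1−a)S·A_cross = εσ·A_surf·T⁴  ⇒  T⁴ = (1−a)S/(4σ).
T⁴ = 0.380·5530/(4·5.67×10⁻⁸) = 9.265×10⁹ K⁴.
T = (9.265×10⁹)^(1/4).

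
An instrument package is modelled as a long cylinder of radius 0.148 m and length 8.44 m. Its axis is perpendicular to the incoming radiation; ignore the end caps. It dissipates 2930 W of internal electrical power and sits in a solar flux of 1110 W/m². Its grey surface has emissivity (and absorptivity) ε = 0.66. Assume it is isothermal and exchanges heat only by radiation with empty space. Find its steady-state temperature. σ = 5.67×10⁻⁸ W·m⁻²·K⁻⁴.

T ≈ 357 K

At steady state, absorbed solar power + internal power = radiated power.
Absorbed: α·S·A_cross = 0.66·1110·2.498 = 1830 W (cross-section 2rL).
Total input = 1830 + 2930 = 4760 W.
Radiated: εσ·A_surf·T⁴ with A_surf = 2πrL = 7.848 m².
T⁴ = 4760/(0.66·5.67×10⁻⁸·7.848) = 1.621×10¹⁰ K⁴.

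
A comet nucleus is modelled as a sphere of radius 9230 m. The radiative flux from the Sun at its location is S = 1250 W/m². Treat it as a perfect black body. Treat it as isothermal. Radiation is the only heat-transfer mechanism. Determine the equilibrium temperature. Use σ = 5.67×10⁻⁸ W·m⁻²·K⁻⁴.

T ≈ 272 K

At equilibrium, absorbed power = emitted power.
Absorbing cross-section = πr² = 2.676×10⁸ m²; emitting surface = 4πr² = 1.071×10⁹ m² (ratio 4).
S·A_cross = εσ·A_surf·T⁴  ⇒  T⁴ = S/(4σ).
T⁴ = 1.00·1250/(4·5.67×10⁻⁸) = 5.511×10⁹ K⁴.
T = (5.511×10⁹)^(1/4).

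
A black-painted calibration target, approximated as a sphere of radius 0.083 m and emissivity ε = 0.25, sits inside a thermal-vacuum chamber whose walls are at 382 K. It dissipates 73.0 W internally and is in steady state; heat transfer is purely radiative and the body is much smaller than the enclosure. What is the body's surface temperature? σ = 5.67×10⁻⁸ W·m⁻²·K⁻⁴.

T ≈ 533 K

For a small grey body in a large enclosure, net radiated power = εσA(T⁴ − T_w⁴).
Steady state: P = εσA(T⁴ − T_w⁴) with A = 4πr² = 0.08657 m².
T⁴ = P/(εσA) + T_w⁴ = 73.0/(0.25·5.67×10⁻⁸·0.08657) + (382)⁴
    = 5.949×10¹⁰ + 2.129×10¹⁰ = 8.078×10¹⁰ K⁴.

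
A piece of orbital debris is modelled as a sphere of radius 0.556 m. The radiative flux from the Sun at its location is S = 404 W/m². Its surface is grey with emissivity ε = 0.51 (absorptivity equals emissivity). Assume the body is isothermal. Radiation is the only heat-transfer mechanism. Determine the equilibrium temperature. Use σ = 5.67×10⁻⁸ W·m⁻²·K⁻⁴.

T ≈ 205 K

At equilibrium, absorbed power = emitted power.
Absorbing cross-section = πr² = 0.9712 m²; emitting surface = 4πr² = 3.885 m² (ratio 4).
εS·A_cross = εσ·A_surf·T⁴  ⇒  T⁴ = S/(4σ)   (ε cancels).
T⁴ = 404/(4·5.67×10⁻⁸) = 1.781×10⁹ K⁴.
T = (1.781×10⁹)^(1/4).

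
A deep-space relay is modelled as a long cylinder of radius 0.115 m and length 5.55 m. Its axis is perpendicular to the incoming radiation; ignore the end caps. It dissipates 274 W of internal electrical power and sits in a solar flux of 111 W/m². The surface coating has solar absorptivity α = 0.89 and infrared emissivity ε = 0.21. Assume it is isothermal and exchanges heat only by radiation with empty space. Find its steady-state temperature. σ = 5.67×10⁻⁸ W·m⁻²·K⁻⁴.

T ≈ 303 K

At steady state, absorbed solar power + internal power = radiated power.
Absorbed: α·S·A_cross = 0.89·111·1.276 = 126.1 W (cross-section 2rL).
Total input = 126.1 + 274 = 400.1 W.
Radiated: εσ·A_surf·T⁴ with A_surf = 2πrL = 4.010 m².
T⁴ = 400.1/(0.21·5.67×10⁻⁸·4.010) = 8.379×10⁹ K⁴.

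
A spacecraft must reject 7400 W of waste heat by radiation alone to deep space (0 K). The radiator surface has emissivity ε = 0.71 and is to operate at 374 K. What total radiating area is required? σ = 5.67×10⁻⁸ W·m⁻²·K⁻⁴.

A ≈ 9.40 m²

P = εσA T⁴ ⇒ A = P/(εσT⁴).
T⁴ = 1.957×10¹⁰ K⁴.
A = 7400/(0.71 × 5.67×10⁻⁸ × 1.957×10¹⁰).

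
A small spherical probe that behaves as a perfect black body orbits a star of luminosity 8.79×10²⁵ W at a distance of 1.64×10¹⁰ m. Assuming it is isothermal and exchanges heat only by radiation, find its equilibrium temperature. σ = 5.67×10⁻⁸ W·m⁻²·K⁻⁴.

T ≈ 582 K

First find the stellar flux at distance d: S = L/(4πd²) = 8.79×10²⁵/(4π·(1.64×10¹⁰)²) = 26010 W/m².
For an isothermal sphere, absorbed (1−a)S·πr² = emitted σ·4πr²·T⁴, so T⁴ = (1−a)S/(4σ).
T⁴ = 1.00·26010/(4·5.67×10⁻⁸) = 1.147×10¹¹ K⁴.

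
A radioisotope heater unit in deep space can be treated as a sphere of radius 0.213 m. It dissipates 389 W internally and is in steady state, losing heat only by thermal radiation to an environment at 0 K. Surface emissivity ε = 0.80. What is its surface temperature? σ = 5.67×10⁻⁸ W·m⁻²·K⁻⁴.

T ≈ 350 K

Steady state: internal power = radiated power, P = εσA T⁴.
Radiating area A = 4πr² = 0.5701 m².
T⁴ = P/(εσA) = 389/(0.80·5.67×10⁻⁸·0.5701) = 1.504×10¹⁰ K⁴.
T = (1.504×10¹⁰)^(1/4).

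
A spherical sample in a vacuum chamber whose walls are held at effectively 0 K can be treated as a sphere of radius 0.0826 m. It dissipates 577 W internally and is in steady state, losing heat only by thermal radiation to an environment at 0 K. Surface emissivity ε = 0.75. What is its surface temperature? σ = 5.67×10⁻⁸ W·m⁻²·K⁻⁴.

T ≈ 631 K

Steady state: internal power = radiated power, P = εσA T⁴.
Radiating area A = 4πr² = 0.08574 m².
T⁴ = P/(εσA) = 577/(0.75·5.67×10⁻⁸·0.08574) = 1.583×10¹¹ K⁴.
T = (1.583×10¹¹)^(1/4).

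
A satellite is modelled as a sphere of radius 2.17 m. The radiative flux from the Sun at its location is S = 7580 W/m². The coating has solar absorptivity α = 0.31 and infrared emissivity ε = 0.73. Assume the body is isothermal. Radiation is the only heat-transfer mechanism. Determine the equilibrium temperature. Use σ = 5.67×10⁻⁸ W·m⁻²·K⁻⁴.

At equilibrium, absorbed power = emitted power.
Absorbing cross-section = πr² = 14.79 m²; emitting surface = 4πr² = 59.17 m² (ratio 4).
αS·A_cross = εσ·A_surf·T⁴  ⇒  T⁴ = αS/(ε·4σ).
T⁴ = 0.310·7580/(0.73·4·5.67×10⁻⁸) = 1.419×10¹⁰ K⁴.
T = (1.419×10¹⁰)^(1/4).

T ≈ 345 K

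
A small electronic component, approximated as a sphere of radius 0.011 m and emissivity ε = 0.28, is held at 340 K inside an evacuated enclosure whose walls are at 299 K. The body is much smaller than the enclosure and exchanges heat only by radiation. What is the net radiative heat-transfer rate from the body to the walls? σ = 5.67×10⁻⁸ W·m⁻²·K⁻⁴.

P_net ≈ 0.130 W

For a small grey body in a large enclosure: P_net = εσA(T_body⁴ − T_wall⁴).
A = 4πr² = 0.001521 m²; T_body⁴ − T_wall⁴ = 1.336×10¹⁰ − 7.993×10⁹ = 5.371×10⁹ K⁴.
|P_net| = 0.28·5.67×10⁻⁸·0.001521·5.371×10⁹.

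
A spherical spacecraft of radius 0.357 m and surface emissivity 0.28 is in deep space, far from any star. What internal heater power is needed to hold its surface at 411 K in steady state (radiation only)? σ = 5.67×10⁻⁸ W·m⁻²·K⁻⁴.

P ≈ 726 W

P = εσ·4πr²·T⁴.
4πr² = 1.602 m²; T⁴ = 2.853×10¹⁰ K⁴.
P = 0.28·5.67×10⁻⁸·1.602·2.853×10¹⁰.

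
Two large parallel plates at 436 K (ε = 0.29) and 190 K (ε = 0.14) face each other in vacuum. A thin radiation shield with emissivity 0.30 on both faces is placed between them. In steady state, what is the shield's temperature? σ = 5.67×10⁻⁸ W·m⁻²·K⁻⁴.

T_s ≈ 389 K

In steady state the net flux on the hot side equals that on the cold side.
σ(T₁⁴−T_s⁴)/D₁ = σ(T_s⁴−T₂⁴)/D₂, with D₁ = 1/ε₁+1/ε_s−1 = 5.782, D₂ = 1/ε_s+1/ε₂−1 = 9.476.
Solve for T_s⁴: T_s⁴ = (D₂·T₁⁴ + D₁·T₂⁴)/(D₁+D₂) = 2.294×10¹⁰ K⁴.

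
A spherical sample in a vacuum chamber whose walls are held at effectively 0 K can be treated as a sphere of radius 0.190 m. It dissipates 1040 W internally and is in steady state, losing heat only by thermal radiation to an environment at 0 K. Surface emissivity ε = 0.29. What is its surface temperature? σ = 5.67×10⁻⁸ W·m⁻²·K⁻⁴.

T ≈ 611 K

Steady state: internal power = radiated power, P = εσA T⁴.
Radiating area A = 4πr² = 0.4536 m².
T⁴ = P/(εσA) = 1040/(0.29·5.67×10⁻⁸·0.4536) = 1.394×10¹¹ K⁴.
T = (1.394×10¹¹)^(1/4).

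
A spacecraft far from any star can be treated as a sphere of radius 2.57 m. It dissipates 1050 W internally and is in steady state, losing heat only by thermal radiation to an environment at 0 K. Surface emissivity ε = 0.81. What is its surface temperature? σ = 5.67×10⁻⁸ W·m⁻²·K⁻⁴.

T ≈ 129 K

Steady state: internal power = radiated power, P = εσA T⁴.
Radiating area A = 4πr² = 83.00 m².
T⁴ = P/(εσA) = 1050/(0.81·5.67×10⁻⁸·83.00) = 2.755×10⁸ K⁴.
T = (2.755×10⁸)^(1/4).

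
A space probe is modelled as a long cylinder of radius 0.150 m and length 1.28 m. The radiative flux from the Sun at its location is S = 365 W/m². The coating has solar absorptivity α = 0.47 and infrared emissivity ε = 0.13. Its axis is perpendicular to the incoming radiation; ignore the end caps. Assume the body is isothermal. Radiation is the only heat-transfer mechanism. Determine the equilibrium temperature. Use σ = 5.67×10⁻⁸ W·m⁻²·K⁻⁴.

T ≈ 293 K

At equilibrium, absorbed power = emitted power.
Absorbing cross-section = 2rL = 0.3840 m²; emitting surface = 2πrL = 1.206 m² (ratio π).
αS·A_cross = εσ·A_surf·T⁴  ⇒  T⁴ = αS/(ε·πσ).
T⁴ = 0.470·365/(0.13·π·5.67×10⁻⁸) = 7.408×10⁹ K⁴.
T = (7.408×10⁹)^(1/4).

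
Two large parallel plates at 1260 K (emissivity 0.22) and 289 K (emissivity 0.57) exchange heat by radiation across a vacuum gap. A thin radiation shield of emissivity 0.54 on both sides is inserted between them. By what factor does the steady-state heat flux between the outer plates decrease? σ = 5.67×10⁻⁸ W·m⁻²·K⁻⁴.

Without shield: q₀ = σΔ(T⁴)/(1/ε₁+1/ε₂−1) with denominator 5.300.
With shield the two gaps are in series; the resistances add: (1/ε₁+1/ε_s−1)+(1/ε_s+1/ε₂−1) = 5.397+2.606 = 8.004.
Heat-flux ratio q₀/q = 8.004/5.300.

factor ≈ 1.51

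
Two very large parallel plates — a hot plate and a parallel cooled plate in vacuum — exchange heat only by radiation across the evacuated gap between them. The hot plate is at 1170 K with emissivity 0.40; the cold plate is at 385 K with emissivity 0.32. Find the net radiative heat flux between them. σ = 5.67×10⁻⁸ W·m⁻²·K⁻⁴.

q ≈ 22700 W/m²

For two infinite grey parallel plates, q = σ(T₁⁴ − T₂⁴)/(1/ε₁ + 1/ε₂ − 1).
T₁⁴ − T₂⁴ = 1.874×10¹² − 2.197×10¹⁰ = 1.852×10¹² K⁴.
1/ε₁ + 1/ε₂ − 1 = 2.500 + 3.125 − 1 = 4.625.
q = 5.67×10⁻⁸ × 1.852×10¹² / 4.625.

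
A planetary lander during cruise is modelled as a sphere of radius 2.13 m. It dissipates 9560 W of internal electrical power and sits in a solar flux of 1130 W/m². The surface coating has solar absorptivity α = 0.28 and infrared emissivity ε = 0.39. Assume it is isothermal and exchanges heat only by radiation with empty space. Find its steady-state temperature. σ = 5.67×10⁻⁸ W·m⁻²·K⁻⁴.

At steady state, absorbed solar power + internal power = radiated power.
Absorbed: α·S·A_cross = 0.28·1130·14.25 = 4510 W (cross-section πr²).
Total input = 4510 + 9560 = 14070 W.
Radiated: εσ·A_surf·T⁴ with A_surf = 4πr² = 57.01 m².
T⁴ = 14070/(0.39·5.67×10⁻⁸·57.01) = 1.116×10¹⁰ K⁴.

T ≈ 325 K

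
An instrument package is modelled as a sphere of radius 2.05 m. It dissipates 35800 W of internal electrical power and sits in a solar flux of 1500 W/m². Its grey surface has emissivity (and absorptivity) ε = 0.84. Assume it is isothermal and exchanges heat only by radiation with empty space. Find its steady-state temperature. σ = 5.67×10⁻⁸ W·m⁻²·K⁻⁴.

At steady state, absorbed solar power + internal power = radiated power.
Absorbed: α·S·A_cross = 0.84·1500·13.20 = 16640 W (cross-section πr²).
Total input = 16640 + 35800 = 52440 W.
Radiated: εσ·A_surf·T⁴ with A_surf = 4πr² = 52.81 m².
T⁴ = 52440/(0.84·5.67×10⁻⁸·52.81) = 2.085×10¹⁰ K⁴.

T ≈ 380 K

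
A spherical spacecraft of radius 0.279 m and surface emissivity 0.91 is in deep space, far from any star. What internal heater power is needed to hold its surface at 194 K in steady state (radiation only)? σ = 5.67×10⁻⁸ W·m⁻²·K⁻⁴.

P ≈ 71.5 W

P = εσ·4πr²·T⁴.
4πr² = 0.9782 m²; T⁴ = 1.416×10⁹ K⁴.
P = 0.91·5.67×10⁻⁸·0.9782·1.416×10⁹.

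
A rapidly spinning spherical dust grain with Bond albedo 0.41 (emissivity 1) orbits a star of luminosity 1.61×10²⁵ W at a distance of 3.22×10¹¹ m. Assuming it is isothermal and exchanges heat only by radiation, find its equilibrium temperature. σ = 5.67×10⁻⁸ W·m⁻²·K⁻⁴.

First find the stellar flux at distance d: S = L/(4πd²) = 1.61×10²⁵/(4π·(3.22×10¹¹)²) = 12.36 W/m².
For an isothermal sphere, absorbed (1−a)S·πr² = emitted σ·4πr²·T⁴, so T⁴ = (1−a)S/(4σ).
T⁴ = 0.590·12.36/(4·5.67×10⁻⁸) = 3.214×10⁷ K⁴.

T ≈ 75.3 K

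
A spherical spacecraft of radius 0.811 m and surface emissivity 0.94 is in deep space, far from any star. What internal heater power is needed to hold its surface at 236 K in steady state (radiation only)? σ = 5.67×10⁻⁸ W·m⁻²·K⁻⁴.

P = εσ·4πr²·T⁴.
4πr² = 8.265 m²; T⁴ = 3.102×10⁹ K⁴.
P = 0.94·5.67×10⁻⁸·8.265·3.102×10⁹.

P ≈ 1370 W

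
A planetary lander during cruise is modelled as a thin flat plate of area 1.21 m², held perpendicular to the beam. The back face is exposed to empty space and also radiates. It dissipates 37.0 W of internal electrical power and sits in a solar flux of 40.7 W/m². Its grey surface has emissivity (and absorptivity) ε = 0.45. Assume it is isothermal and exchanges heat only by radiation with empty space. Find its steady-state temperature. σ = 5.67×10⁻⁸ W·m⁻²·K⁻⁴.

At steady state, absorbed solar power + internal power = radiated power.
Absorbed: α·S·A_cross = 0.45·40.7·1.210 = 22.16 W (cross-section A).
Total input = 22.16 + 37.0 = 59.16 W.
Radiated: εσ·A_surf·T⁴ with A_surf = 2A = 2.420 m².
T⁴ = 59.16/(0.45·5.67×10⁻⁸·2.420) = 9.581×10⁸ K⁴.

T ≈ 176 K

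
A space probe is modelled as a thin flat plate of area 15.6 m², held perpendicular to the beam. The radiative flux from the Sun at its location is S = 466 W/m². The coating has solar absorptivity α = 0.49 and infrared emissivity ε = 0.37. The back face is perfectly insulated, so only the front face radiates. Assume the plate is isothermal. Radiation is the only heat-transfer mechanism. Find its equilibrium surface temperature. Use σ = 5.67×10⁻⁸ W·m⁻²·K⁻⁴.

At equilibrium, absorbed power = emitted power.
Absorbing cross-section = A = 15.60 m²; emitting surface = A = 15.60 m² (ratio 1).
αS·A_cross = εσ·A_surf·T⁴  ⇒  T⁴ = αS/(ε·1σ).
T⁴ = 0.490·466/(0.37·1·5.67×10⁻⁸) = 1.088×10¹⁰ K⁴.
T = (1.088×10¹⁰)^(1/4).

T ≈ 323 K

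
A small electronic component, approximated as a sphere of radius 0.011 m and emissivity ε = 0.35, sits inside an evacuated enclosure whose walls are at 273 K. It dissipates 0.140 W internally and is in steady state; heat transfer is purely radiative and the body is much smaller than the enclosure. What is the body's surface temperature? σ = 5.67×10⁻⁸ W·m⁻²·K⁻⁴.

For a small grey body in a large enclosure, net radiated power = εσA(T⁴ − T_w⁴).
Steady state: P = εσA(T⁴ − T_w⁴) with A = 4πr² = 0.001521 m².
T⁴ = P/(εσA) + T_w⁴ = 0.140/(0.35·5.67×10⁻⁸·0.001521) + (273)⁴
    = 4.640×10⁹ + 5.555×10⁹ = 1.019×10¹⁰ K⁴.

T ≈ 318 K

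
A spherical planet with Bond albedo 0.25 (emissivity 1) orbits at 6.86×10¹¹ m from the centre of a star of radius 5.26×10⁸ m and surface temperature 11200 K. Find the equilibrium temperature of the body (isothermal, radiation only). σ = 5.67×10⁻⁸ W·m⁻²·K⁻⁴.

The star's surface emits σT_*⁴; at distance d the flux is S = σT_*⁴(R_*/d)².
S = 5.67×10⁻⁸·(11200)⁴·(5.26×10⁸/6.86×10¹¹)² = 524.5 W/m².
For an isothermal sphere T⁴ = (1−a)S/(4σ) = 1.735×10⁹ K⁴.

T ≈ 204 K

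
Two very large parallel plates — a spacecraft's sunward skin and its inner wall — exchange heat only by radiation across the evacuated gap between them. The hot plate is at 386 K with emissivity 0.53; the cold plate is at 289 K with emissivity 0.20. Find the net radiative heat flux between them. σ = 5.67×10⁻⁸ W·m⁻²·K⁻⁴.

q ≈ 147 W/m²

For two infinite grey parallel plates, q = σ(T₁⁴ − T₂⁴)/(1/ε₁ + 1/ε₂ − 1).
T₁⁴ − T₂⁴ = 2.220×10¹⁰ − 6.976×10⁹ = 1.522×10¹⁰ K⁴.
1/ε₁ + 1/ε₂ − 1 = 1.887 + 5.000 − 1 = 5.887.
q = 5.67×10⁻⁸ × 1.522×10¹⁰ / 5.887.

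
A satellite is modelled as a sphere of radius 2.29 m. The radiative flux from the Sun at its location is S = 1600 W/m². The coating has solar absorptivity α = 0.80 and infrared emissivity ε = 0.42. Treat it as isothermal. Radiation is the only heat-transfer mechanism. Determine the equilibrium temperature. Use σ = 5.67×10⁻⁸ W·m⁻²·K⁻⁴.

At equilibrium, absorbed power = emitted power.
Absorbing cross-section = πr² = 16.47 m²; emitting surface = 4πr² = 65.90 m² (ratio 4).
αS·A_cross = εσ·A_surf·T⁴  ⇒  T⁴ = αS/(ε·4σ).
T⁴ = 0.800·1600/(0.42·4·5.67×10⁻⁸) = 1.344×10¹⁰ K⁴.
T = (1.344×10¹⁰)^(1/4).

T ≈ 340 K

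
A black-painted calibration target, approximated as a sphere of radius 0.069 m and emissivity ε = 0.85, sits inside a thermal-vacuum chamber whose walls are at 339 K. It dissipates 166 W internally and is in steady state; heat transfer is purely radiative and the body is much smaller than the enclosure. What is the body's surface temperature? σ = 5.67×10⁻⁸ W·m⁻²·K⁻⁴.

T ≈ 516 K

For a small grey body in a large enclosure, net radiated power = εσA(T⁴ − T_w⁴).
Steady state: P = εσA(T⁴ − T_w⁴) with A = 4πr² = 0.05983 m².
T⁴ = P/(εσA) + T_w⁴ = 166/(0.85·5.67×10⁻⁸·0.05983) + (339)⁴
    = 5.757×10¹⁰ + 1.321×10¹⁰ = 7.078×10¹⁰ K⁴.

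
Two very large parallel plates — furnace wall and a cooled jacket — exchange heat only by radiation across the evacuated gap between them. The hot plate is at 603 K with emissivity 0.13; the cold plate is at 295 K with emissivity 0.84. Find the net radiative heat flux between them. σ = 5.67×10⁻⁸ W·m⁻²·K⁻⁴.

For two infinite grey parallel plates, q = σ(T₁⁴ − T₂⁴)/(1/ε₁ + 1/ε₂ − 1).
T₁⁴ − T₂⁴ = 1.322×10¹¹ − 7.573×10⁹ = 1.246×10¹¹ K⁴.
1/ε₁ + 1/ε₂ − 1 = 7.692 + 1.190 − 1 = 7.883.
q = 5.67×10⁻⁸ × 1.246×10¹¹ / 7.883.

q ≈ 897 W/m²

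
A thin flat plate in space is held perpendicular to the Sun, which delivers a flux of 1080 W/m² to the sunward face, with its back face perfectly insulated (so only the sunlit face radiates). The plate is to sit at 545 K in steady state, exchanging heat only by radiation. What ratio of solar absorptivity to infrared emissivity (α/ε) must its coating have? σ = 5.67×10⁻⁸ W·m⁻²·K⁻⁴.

α/ε ≈ 4.63

Balance: αS·A = εσ·1A·T⁴ ⇒ α/ε = σT⁴/S.
α/ε = 5.67×10⁻⁸·(545)⁴/1080 = 5.67×10⁻⁸·8.822×10¹⁰/1080.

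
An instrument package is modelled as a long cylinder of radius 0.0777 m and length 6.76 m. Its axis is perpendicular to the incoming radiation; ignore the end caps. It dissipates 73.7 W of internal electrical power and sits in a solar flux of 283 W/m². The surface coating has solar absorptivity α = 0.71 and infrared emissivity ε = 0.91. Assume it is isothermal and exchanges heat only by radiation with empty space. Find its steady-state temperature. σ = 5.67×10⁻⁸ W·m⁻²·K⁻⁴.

At steady state, absorbed solar power + internal power = radiated power.
Absorbed: α·S·A_cross = 0.71·283·1.051 = 211.1 W (cross-section 2rL).
Total input = 211.1 + 73.7 = 284.8 W.
Radiated: εσ·A_surf·T⁴ with A_surf = 2πrL = 3.300 m².
T⁴ = 284.8/(0.91·5.67×10⁻⁸·3.300) = 1.672×10⁹ K⁴.

T ≈ 202 K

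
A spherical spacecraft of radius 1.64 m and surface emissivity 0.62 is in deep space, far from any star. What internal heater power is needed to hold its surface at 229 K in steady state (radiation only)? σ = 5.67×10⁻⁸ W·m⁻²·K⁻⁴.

P ≈ 3270 W

P = εσ·4πr²·T⁴.
4πr² = 33.80 m²; T⁴ = 2.750×10⁹ K⁴.
P = 0.62·5.67×10⁻⁸·33.80·2.750×10⁹.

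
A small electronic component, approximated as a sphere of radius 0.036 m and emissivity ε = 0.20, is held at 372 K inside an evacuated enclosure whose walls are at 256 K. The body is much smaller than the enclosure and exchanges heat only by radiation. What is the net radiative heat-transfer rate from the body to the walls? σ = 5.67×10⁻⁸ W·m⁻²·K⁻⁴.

P_net ≈ 2.74 W

For a small grey body in a large enclosure: P_net = εσA(T_body⁴ − T_wall⁴).
A = 4πr² = 0.01629 m²; T_body⁴ − T_wall⁴ = 1.915×10¹⁰ − 4.295×10⁹ = 1.486×10¹⁰ K⁴.
|P_net| = 0.20·5.67×10⁻⁸·0.01629·1.486×10¹⁰.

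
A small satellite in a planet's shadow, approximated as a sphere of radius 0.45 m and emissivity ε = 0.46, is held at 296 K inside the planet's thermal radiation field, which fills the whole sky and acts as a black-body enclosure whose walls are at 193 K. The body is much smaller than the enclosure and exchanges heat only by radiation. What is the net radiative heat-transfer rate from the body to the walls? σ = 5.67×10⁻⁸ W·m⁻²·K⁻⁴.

P_net ≈ 417 W

For a small grey body in a large enclosure: P_net = εσA(T_body⁴ − T_wall⁴).
A = 4πr² = 2.545 m²; T_body⁴ − T_wall⁴ = 7.677×10⁹ − 1.387×10⁹ = 6.289×10⁹ K⁴.
|P_net| = 0.46·5.67×10⁻⁸·2.545·6.289×10⁹.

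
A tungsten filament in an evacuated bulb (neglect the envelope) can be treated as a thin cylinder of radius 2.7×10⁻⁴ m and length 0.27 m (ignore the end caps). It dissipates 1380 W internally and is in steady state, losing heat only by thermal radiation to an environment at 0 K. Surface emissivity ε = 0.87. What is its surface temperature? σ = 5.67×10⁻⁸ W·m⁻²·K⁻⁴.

Steady state: internal power = radiated power, P = εσA T⁴.
Radiating area A = 2πrL = 4.580×10⁻⁴ m².
T⁴ = P/(εσA) = 1380/(0.87·5.67×10⁻⁸·4.580×10⁻⁴) = 6.108×10¹³ K⁴.
T = (6.108×10¹³)^(1/4).

T ≈ 2800 K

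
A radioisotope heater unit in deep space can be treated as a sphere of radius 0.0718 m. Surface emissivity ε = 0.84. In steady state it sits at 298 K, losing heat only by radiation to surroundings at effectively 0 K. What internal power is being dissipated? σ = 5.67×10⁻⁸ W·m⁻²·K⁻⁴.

P ≈ 24.3 W

Steady state: P = εσA T⁴.
A = 4πr² = 0.06478 m²; T⁴ = (298)⁴ = 7.886×10⁹ K⁴.
P = 0.84 × 5.67×10⁻⁸ × 0.06478 × 7.886×10⁹.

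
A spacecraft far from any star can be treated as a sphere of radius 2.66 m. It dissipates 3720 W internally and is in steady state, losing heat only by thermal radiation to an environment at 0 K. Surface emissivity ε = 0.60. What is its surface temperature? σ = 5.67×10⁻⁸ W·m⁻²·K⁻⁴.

Steady state: internal power = radiated power, P = εσA T⁴.
Radiating area A = 4πr² = 88.91 m².
T⁴ = P/(εσA) = 3720/(0.60·5.67×10⁻⁸·88.91) = 1.230×10⁹ K⁴.
T = (1.230×10⁹)^(1/4).

T ≈ 187 K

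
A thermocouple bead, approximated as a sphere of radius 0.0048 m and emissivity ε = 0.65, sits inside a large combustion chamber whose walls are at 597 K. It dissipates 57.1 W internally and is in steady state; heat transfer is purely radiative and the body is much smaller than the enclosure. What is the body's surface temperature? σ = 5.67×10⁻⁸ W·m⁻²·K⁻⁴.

T ≈ 1530 K

For a small grey body in a large enclosure, net radiated power = εσA(T⁴ − T_w⁴).
Steady state: P = εσA(T⁴ − T_w⁴) with A = 4πr² = 2.895×10⁻⁴ m².
T⁴ = P/(εσA) + T_w⁴ = 57.1/(0.65·5.67×10⁻⁸·2.895×10⁻⁴) + (597)⁴
    = 5.351×10¹² + 1.270×10¹¹ = 5.478×10¹² K⁴.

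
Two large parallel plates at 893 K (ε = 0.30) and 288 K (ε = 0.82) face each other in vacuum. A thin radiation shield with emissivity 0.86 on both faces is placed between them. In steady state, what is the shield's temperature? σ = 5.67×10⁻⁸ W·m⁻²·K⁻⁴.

T_s ≈ 656 K

In steady state the net flux on the hot side equals that on the cold side.
σ(T₁⁴−T_s⁴)/D₁ = σ(T_s⁴−T₂⁴)/D₂, with D₁ = 1/ε₁+1/ε_s−1 = 3.496, D₂ = 1/ε_s+1/ε₂−1 = 1.382.
Solve for T_s⁴: T_s⁴ = (D₂·T₁⁴ + D₁·T₂⁴)/(D₁+D₂) = 1.851×10¹¹ K⁴.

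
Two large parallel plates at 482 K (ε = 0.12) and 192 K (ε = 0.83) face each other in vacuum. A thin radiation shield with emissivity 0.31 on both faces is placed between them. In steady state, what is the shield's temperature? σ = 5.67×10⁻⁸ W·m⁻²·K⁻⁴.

T_s ≈ 346 K

In steady state the net flux on the hot side equals that on the cold side.
σ(T₁⁴−T_s⁴)/D₁ = σ(T_s⁴−T₂⁴)/D₂, with D₁ = 1/ε₁+1/ε_s−1 = 10.56, D₂ = 1/ε_s+1/ε₂−1 = 3.431.
Solve for T_s⁴: T_s⁴ = (D₂·T₁⁴ + D₁·T₂⁴)/(D₁+D₂) = 1.426×10¹⁰ K⁴.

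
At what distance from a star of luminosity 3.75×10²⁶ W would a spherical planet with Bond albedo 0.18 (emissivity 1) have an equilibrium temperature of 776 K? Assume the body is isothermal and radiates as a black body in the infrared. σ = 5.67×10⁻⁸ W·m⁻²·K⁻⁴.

For an isothermal black-emitting sphere, (1−a)S·πr² = σ·4πr²·T⁴ ⇒ S = 4σT⁴/(1−a).
S = 4·5.67×10⁻⁸·(776)⁴/0.820 = 1.003×10⁵ W/m².
Flux falls as S = L/(4πd²), so d = √(L/(4πS)) = √(3.75×10²⁶/(4π·1.003×10⁵)).

d ≈ 1.72×10¹⁰ m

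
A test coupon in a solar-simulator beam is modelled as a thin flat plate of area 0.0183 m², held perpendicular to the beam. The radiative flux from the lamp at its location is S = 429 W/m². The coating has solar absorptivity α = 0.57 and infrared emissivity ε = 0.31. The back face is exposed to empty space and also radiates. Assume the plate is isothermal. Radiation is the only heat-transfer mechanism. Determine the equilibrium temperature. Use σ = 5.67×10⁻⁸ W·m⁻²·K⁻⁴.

T ≈ 289 K

At equilibrium, absorbed power = emitted power.
Absorbing cross-section = A = 0.01830 m²; emitting surface = 2A = 0.03660 m² (ratio 2).
αS·A_cross = εσ·A_surf·T⁴  ⇒  T⁴ = αS/(ε·2σ).
T⁴ = 0.570·429/(0.31·2·5.67×10⁻⁸) = 6.956×10⁹ K⁴.
T = (6.956×10⁹)^(1/4).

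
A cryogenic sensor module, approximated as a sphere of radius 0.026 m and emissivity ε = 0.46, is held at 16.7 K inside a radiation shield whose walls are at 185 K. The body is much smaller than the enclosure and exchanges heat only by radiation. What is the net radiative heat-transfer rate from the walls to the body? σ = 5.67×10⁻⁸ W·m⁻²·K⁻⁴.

P_net ≈ 0.260 W

For a small grey body in a large enclosure: P_net = εσA(T_body⁴ − T_wall⁴).
A = 4πr² = 0.008495 m²; T_body⁴ − T_wall⁴ = 77780 − 1.171×10⁹ = -1.171×10⁹ K⁴.
|P_net| = 0.46·5.67×10⁻⁸·0.008495·1.171×10⁹.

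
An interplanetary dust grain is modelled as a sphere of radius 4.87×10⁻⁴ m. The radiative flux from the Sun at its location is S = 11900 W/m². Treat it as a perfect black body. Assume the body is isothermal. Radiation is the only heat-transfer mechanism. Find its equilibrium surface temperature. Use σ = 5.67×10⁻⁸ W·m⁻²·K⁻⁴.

T ≈ 479 K

At equilibrium, absorbed power = emitted power.
Absorbing cross-section = πr² = 7.451×10⁻⁷ m²; emitting surface = 4πr² = 2.980×10⁻⁶ m² (ratio 4).
S·A_cross = εσ·A_surf·T⁴  ⇒  T⁴ = S/(4σ).
T⁴ = 1.00·11900/(4·5.67×10⁻⁸) = 5.247×10¹⁰ K⁴.
T = (5.247×10¹⁰)^(1/4).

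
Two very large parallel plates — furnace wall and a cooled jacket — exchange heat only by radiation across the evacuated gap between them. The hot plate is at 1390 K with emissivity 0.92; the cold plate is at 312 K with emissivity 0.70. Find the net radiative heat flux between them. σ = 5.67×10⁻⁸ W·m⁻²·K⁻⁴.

For two infinite grey parallel plates, q = σ(T₁⁴ − T₂⁴)/(1/ε₁ + 1/ε₂ − 1).
T₁⁴ − T₂⁴ = 3.733×10¹² − 9.476×10⁹ = 3.724×10¹² K⁴.
1/ε₁ + 1/ε₂ − 1 = 1.087 + 1.429 − 1 = 1.516.
q = 5.67×10⁻⁸ × 3.724×10¹² / 1.516.

q ≈ 1.39×10⁵ W/m²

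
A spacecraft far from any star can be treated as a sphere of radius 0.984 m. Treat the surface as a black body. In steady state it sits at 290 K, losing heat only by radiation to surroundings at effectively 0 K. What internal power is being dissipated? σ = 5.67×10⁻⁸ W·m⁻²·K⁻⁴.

Steady state: P = εσA T⁴.
A = 4πr² = 12.17 m²; T⁴ = (290)⁴ = 7.073×10⁹ K⁴.
P = 1.0 × 5.67×10⁻⁸ × 12.17 × 7.073×10⁹.

P ≈ 4880 W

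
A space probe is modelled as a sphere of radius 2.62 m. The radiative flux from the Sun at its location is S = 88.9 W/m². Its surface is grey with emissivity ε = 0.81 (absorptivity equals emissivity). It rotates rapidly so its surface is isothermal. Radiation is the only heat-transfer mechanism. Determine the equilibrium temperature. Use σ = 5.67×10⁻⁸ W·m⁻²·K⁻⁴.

T ≈ 141 K

At equilibrium, absorbed power = emitted power.
Absorbing cross-section = πr² = 21.57 m²; emitting surface = 4πr² = 86.26 m² (ratio 4).
εS·A_cross = εσ·A_surf·T⁴  ⇒  T⁴ = S/(4σ)   (ε cancels).
T⁴ = 88.9/(4·5.67×10⁻⁸) = 3.920×10⁸ K⁴.
T = (3.920×10⁸)^(1/4).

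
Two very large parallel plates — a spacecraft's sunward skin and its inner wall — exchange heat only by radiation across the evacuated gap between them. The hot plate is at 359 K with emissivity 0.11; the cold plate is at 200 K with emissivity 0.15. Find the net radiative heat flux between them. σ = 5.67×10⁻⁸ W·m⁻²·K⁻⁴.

For two infinite grey parallel plates, q = σ(T₁⁴ − T₂⁴)/(1/ε₁ + 1/ε₂ − 1).
T₁⁴ − T₂⁴ = 1.661×10¹⁰ − 1.600×10⁹ = 1.501×10¹⁰ K⁴.
1/ε₁ + 1/ε₂ − 1 = 9.091 + 6.667 − 1 = 14.76.
q = 5.67×10⁻⁸ × 1.501×10¹⁰ / 14.76.

q ≈ 57.7 W/m²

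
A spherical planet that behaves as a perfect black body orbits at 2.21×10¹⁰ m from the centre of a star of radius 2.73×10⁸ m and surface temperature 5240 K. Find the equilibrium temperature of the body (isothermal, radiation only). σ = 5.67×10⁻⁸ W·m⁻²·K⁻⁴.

The star's surface emits σT_*⁴; at distance d the flux is S = σT_*⁴(R_*/d)².
S = 5.67×10⁻⁸·(5240)⁴·(2.73×10⁸/2.21×10¹⁰)² = 6523 W/m².
For an isothermal sphere T⁴ = (1−a)S/(4σ) = 2.876×10¹⁰ K⁴.

T ≈ 412 K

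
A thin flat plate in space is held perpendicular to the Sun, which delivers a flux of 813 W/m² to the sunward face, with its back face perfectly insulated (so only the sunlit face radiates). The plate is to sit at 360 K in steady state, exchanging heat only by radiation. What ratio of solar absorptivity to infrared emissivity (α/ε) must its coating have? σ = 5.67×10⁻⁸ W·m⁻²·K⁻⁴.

α/ε ≈ 1.17

Balance: αS·A = εσ·1A·T⁴ ⇒ α/ε = σT⁴/S.
α/ε = 5.67×10⁻⁸·(360)⁴/813 = 5.67×10⁻⁸·1.680×10¹⁰/813.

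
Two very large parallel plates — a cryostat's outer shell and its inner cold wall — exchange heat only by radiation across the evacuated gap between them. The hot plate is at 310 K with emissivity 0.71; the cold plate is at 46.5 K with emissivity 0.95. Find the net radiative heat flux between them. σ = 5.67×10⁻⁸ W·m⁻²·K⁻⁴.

For two infinite grey parallel plates, q = σ(T₁⁴ − T₂⁴)/(1/ε₁ + 1/ε₂ − 1).
T₁⁴ − T₂⁴ = 9.235×10⁹ − 4.675×10⁶ = 9.231×10⁹ K⁴.
1/ε₁ + 1/ε₂ − 1 = 1.408 + 1.053 − 1 = 1.461.
q = 5.67×10⁻⁸ × 9.231×10⁹ / 1.461.

q ≈ 358 W/m²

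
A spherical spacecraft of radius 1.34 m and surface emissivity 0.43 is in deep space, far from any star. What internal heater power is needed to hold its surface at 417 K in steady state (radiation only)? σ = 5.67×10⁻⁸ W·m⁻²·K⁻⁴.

P ≈ 16600 W

P = εσ·4πr²·T⁴.
4πr² = 22.56 m²; T⁴ = 3.024×10¹⁰ K⁴.
P = 0.43·5.67×10⁻⁸·22.56·3.024×10¹⁰.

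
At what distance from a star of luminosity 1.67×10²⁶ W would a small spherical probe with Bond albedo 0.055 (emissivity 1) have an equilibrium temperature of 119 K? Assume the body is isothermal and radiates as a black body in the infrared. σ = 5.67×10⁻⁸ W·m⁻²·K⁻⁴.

d ≈ 5.25×10¹¹ m

For an isothermal black-emitting sphere, (1−a)S·πr² = σ·4πr²·T⁴ ⇒ S = 4σT⁴/(1−a).
S = 4·5.67×10⁻⁸·(119)⁴/0.945 = 48.13 W/m².
Flux falls as S = L/(4πd²), so d = √(L/(4πS)) = √(1.67×10²⁶/(4π·48.13)).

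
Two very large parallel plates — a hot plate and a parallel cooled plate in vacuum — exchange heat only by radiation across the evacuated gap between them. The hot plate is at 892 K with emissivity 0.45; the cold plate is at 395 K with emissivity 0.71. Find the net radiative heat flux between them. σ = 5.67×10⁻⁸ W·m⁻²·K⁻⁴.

For two infinite grey parallel plates, q = σ(T₁⁴ − T₂⁴)/(1/ε₁ + 1/ε₂ − 1).
T₁⁴ − T₂⁴ = 6.331×10¹¹ − 2.434×10¹⁰ = 6.087×10¹¹ K⁴.
1/ε₁ + 1/ε₂ − 1 = 2.222 + 1.408 − 1 = 2.631.
q = 5.67×10⁻⁸ × 6.087×10¹¹ / 2.631.

q ≈ 13100 W/m²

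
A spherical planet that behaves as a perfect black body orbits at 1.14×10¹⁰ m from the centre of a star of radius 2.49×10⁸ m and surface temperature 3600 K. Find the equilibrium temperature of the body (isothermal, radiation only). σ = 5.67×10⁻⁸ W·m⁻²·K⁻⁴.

The star's surface emits σT_*⁴; at distance d the flux is S = σT_*⁴(R_*/d)².
S = 5.67×10⁻⁸·(3600)⁴·(2.49×10⁸/1.14×10¹⁰)² = 4543 W/m².
For an isothermal sphere T⁴ = (1−a)S/(4σ) = 2.003×10¹⁰ K⁴.

T ≈ 376 K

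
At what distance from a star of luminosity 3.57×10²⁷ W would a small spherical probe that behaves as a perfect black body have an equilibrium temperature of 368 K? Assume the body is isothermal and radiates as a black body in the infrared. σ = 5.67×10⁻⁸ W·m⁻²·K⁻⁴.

For an isothermal black-emitting sphere, (1−a)S·πr² = σ·4πr²·T⁴ ⇒ S = 4σT⁴/(1−a).
S = 4·5.67×10⁻⁸·(368)⁴/1.00 = 4159 W/m².
Flux falls as S = L/(4πd²), so d = √(L/(4πS)) = √(3.57×10²⁷/(4π·4159)).

d ≈ 2.61×10¹¹ m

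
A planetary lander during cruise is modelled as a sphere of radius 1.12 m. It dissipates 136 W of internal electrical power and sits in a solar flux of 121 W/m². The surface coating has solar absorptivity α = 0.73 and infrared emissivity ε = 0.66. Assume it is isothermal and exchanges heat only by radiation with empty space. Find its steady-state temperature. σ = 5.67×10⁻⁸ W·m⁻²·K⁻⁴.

At steady state, absorbed solar power + internal power = radiated power.
Absorbed: α·S·A_cross = 0.73·121·3.941 = 348.1 W (cross-section πr²).
Total input = 348.1 + 136 = 484.1 W.
Radiated: εσ·A_surf·T⁴ with A_surf = 4πr² = 15.76 m².
T⁴ = 484.1/(0.66·5.67×10⁻⁸·15.76) = 8.206×10⁸ K⁴.

T ≈ 169 K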